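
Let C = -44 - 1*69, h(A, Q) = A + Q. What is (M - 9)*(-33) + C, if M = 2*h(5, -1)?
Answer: -80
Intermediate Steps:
C = -113 (C = -44 - 69 = -113)
M = 8 (M = 2*(5 - 1) = 2*4 = 8)
(M - 9)*(-33) + C = (8 - 9)*(-33) - 113 = -1*(-33) - 113 = 33 - 113 = -80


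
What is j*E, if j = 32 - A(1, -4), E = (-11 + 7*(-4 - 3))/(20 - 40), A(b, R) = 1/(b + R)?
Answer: 97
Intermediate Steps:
A(b, R) = 1/(R + b)
E = 3 (E = (-11 + 7*(-7))/(-20) = (-11 - 49)*(-1/20) = -60*(-1/20) = 3)
j = 97/3 (j = 32 - 1/(-4 + 1) = 32 - 1/(-3) = 32 - 1*(-1/3) = 32 + 1/3 = 97/3 ≈ 32.333)
j*E = (97/3)*3 = 97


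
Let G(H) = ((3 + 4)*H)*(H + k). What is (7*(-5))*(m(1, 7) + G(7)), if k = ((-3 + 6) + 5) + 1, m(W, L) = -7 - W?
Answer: -27160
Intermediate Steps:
k = 9 (k = (3 + 5) + 1 = 8 + 1 = 9)
G(H) = 7*H*(9 + H) (G(H) = ((3 + 4)*H)*(H + 9) = (7*H)*(9 + H) = 7*H*(9 + H))
(7*(-5))*(m(1, 7) + G(7)) = (7*(-5))*((-7 - 1*1) + 7*7*(9 + 7)) = -35*((-7 - 1) + 7*7*16) = -35*(-8 + 784) = -35*776 = -27160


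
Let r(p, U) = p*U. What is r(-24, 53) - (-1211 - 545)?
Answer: 484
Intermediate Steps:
r(p, U) = U*p
r(-24, 53) - (-1211 - 545) = 53*(-24) - (-1211 - 545) = -1272 - 1*(-1756) = -1272 + 1756 = 484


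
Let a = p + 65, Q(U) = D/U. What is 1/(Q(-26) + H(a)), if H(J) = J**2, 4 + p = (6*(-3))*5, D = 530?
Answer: 13/10668 ≈ 0.0012186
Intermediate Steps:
Q(U) = 530/U
p = -94 (p = -4 + (6*(-3))*5 = -4 - 18*5 = -4 - 90 = -94)
a = -29 (a = -94 + 65 = -29)
1/(Q(-26) + H(a)) = 1/(530/(-26) + (-29)**2) = 1/(530*(-1/26) + 841) = 1/(-265/13 + 841) = 1/(10668/13) = 13/10668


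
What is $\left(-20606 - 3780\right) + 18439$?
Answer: $-5947$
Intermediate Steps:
$\left(-20606 - 3780\right) + 18439 = -24386 + 18439 = -5947$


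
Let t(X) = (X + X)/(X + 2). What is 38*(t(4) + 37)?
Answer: 4370/3 ≈ 1456.7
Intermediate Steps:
t(X) = 2*X/(2 + X) (t(X) = (2*X)/(2 + X) = 2*X/(2 + X))
38*(t(4) + 37) = 38*(2*4/(2 + 4) + 37) = 38*(2*4/6 + 37) = 38*(2*4*(1/6) + 37) = 38*(4/3 + 37) = 38*(115/3) = 4370/3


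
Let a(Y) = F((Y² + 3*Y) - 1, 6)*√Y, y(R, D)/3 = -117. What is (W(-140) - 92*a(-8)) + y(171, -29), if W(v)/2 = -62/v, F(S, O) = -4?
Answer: -12254/35 + 736*I*√2 ≈ -350.11 + 1040.9*I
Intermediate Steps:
y(R, D) = -351 (y(R, D) = 3*(-117) = -351)
W(v) = -124/v (W(v) = 2*(-62/v) = -124/v)
a(Y) = -4*√Y
(W(-140) - 92*a(-8)) + y(171, -29) = (-124/(-140) - 92*(-8*I*√2)) - 351 = (-124*(-1/140) - 92*(-8*I*√2)) - 351 = (31/35 - 92*(-8*I*√2)) - 351 = (31/35 - (-736)*I*√2) - 351 = (31/35 + 736*I*√2) - 351 = -12254/35 + 736*I*√2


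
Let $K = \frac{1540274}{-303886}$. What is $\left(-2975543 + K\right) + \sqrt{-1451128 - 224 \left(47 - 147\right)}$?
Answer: $- \frac{452113700186}{151943} + 2 i \sqrt{357182} \approx -2.9755 \cdot 10^{6} + 1195.3 i$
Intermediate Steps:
$K = - \frac{770137}{151943}$ ($K = 1540274 \left(- \frac{1}{303886}\right) = - \frac{770137}{151943} \approx -5.0686$)
$\left(-2975543 + K\right) + \sqrt{-1451128 - 224 \left(47 - 147\right)} = \left(-2975543 - \frac{770137}{151943}\right) + \sqrt{-1451128 - 224 \left(47 - 147\right)} = - \frac{452113700186}{151943} + \sqrt{-1451128 - -22400} = - \frac{452113700186}{151943} + \sqrt{-1451128 + 22400} = - \frac{452113700186}{151943} + \sqrt{-1428728} = - \frac{452113700186}{151943} + 2 i \sqrt{357182}$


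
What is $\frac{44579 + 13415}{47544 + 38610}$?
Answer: $\frac{28997}{43077} \approx 0.67314$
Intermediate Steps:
$\frac{44579 + 13415}{47544 + 38610} = \frac{57994}{86154} = 57994 \cdot \frac{1}{86154} = \frac{28997}{43077}$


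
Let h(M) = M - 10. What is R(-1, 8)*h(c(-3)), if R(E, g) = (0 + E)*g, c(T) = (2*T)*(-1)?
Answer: 32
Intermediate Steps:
c(T) = -2*T
h(M) = -10 + M
R(E, g) = E*g
R(-1, 8)*h(c(-3)) = (-1*8)*(-10 - 2*(-3)) = -8*(-10 + 6) = -8*(-4) = 32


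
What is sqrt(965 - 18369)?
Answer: 2*I*sqrt(4351) ≈ 131.92*I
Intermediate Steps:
sqrt(965 - 18369) = sqrt(-17404) = 2*I*sqrt(4351)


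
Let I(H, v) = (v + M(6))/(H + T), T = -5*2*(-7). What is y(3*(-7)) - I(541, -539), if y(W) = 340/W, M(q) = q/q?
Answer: -196442/12831 ≈ -15.310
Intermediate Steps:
M(q) = 1
T = 70 (T = -10*(-7) = 70)
I(H, v) = (1 + v)/(70 + H) (I(H, v) = (v + 1)/(H + 70) = (1 + v)/(70 + H))
y(3*(-7)) - I(541, -539) = 340/((3*(-7))) - (1 - 539)/(70 + 541) = 340/(-21) - (-538)/611 = 340*(-1/21) - (-538)/611 = -340/21 - 1*(-538/611) = -340/21 + 538/611 = -196442/12831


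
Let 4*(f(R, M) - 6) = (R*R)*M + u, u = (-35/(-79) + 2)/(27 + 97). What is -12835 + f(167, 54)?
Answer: 14250143433/39184 ≈ 3.6367e+5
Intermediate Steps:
u = 193/9796 (u = (-35*(-1/79) + 2)/124 = (35/79 + 2)*(1/124) = (193/79)*(1/124) = 193/9796 ≈ 0.019702)
f(R, M) = 235297/39184 + M*R²/4 (f(R, M) = 6 + ((R*R)*M + 193/9796)/4 = 6 + (R²*M + 193/9796)/4 = 6 + (M*R² + 193/9796)/4 = 6 + (193/9796 + M*R²)/4 = 6 + (193/39184 + M*R²/4) = 235297/39184 + M*R²/4)
-12835 + f(167, 54) = -12835 + (235297/39184 + (¼)*54*167²) = -12835 + (235297/39184 + (¼)*54*27889) = -12835 + (235297/39184 + 753003/2) = -12835 + 14753070073/39184 = 14250143433/39184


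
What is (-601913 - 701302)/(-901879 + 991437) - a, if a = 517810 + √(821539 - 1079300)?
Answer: -46375331195/89558 - I*√257761 ≈ -5.1782e+5 - 507.7*I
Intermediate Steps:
a = 517810 + I*√257761 (a = 517810 + √(-257761) = 517810 + I*√257761 ≈ 5.1781e+5 + 507.7*I)
(-601913 - 701302)/(-901879 + 991437) - a = (-601913 - 701302)/(-901879 + 991437) - (517810 + I*√257761) = -1303215/89558 + (-517810 - I*√257761) = -46375331195/89558 - I*√257761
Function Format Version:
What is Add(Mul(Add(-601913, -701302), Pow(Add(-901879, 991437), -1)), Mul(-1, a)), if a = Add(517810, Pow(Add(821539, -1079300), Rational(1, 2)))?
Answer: Add(Rational(-46375331195, 89558), Mul(-1, I, Pow(257761, Rational(1, 2)))) ≈ Add(-5.1782e+5, Mul(-507.70, I))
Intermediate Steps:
a = Add(517810, Mul(I, Pow(257761, Rational(1, 2)))) (a = Add(517810, Pow(-257761, Rational(1, 2))) = Add(517810, Mul(I, Pow(257761, Rational(1, 2)))) ≈ Add(5.1781e+5, Mul(507.70, I)))
Add(Mul(Add(-601913, -701302), Pow(Add(-901879, 991437), -1)), Mul(-1, a)) = Add(Mul(Add(-601913, -701302), Pow(Add(-901879, 991437), -1)), Mul(-1, Add(517810, Mul(I, Pow(257761, Rational(1, 2)))))) = Add(Mul(-1303215, Pow(89558, -1)), Add(-517810, Mul(-1, I, Pow(257761, Rational(1, 2))))) = Add(Mul(-1303215, Rational(1, 89558)), Add(-517810, Mul(-1, I, Pow(257761, Rational(1, 2))))) = Add(Rational(-1303215, 89558), Add(-517810, Mul(-1, I, Pow(257761, Rational(1, 2))))) = Add(Rational(-46375331195, 89558), Mul(-1, I, Pow(257761, Rational(1, 2))))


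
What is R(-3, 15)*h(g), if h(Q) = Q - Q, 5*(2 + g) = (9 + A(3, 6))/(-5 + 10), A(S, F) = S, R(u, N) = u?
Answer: 0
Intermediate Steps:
g = -38/25 (g = -2 + ((9 + 3)/(-5 + 10))/5 = -2 + (12/5)/5 = -2 + (12*(⅕))/5 = -2 + (⅕)*(12/5) = -2 + 12/25 = -38/25 ≈ -1.5200)
h(Q) = 0
R(-3, 15)*h(g) = -3*0 = 0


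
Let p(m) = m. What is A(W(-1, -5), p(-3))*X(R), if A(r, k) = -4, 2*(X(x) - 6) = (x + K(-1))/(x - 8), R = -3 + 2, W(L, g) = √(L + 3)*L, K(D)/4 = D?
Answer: -226/9 ≈ -25.111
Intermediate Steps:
K(D) = 4*D
W(L, g) = L*√(3 + L) (W(L, g) = √(3 + L)*L = L*√(3 + L))
R = -1
X(x) = 6 + (-4 + x)/(2*(-8 + x)) (X(x) = 6 + ((x + 4*(-1))/(x - 8))/2 = 6 + ((x - 4)/(-8 + x))/2 = 6 + ((-4 + x)/(-8 + x))/2 = 6 + (-4 + x)/(2*(-8 + x)))
A(W(-1, -5), p(-3))*X(R) = -2*(-100 + 13*(-1))/(-8 - 1) = -2*(-100 - 13)/(-9) = -2*(-1)*(-113)/9 = -4*113/18 = -226/9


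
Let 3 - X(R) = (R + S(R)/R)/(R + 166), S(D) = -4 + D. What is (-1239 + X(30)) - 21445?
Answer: -66682603/2940 ≈ -22681.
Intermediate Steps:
X(R) = 3 - (R + (-4 + R)/R)/(166 + R) (X(R) = 3 - (R + (-4 + R)/R)/(R + 166) = 3 - (R + (-4 + R)/R)/(166 + R))
(-1239 + X(30)) - 21445 = (-1239 + (4 + 2*30² + 497*30)/(30*(166 + 30))) - 21445 = (-1239 + (1/30)*(4 + 2*900 + 14910)/196) - 21445 = (-1239 + (1/30)*(1/196)*(4 + 1800 + 14910)) - 21445 = (-1239 + (1/30)*(1/196)*16714) - 21445 = (-1239 + 8357/2940) - 21445 = -3634303/2940 - 21445 = -66682603/2940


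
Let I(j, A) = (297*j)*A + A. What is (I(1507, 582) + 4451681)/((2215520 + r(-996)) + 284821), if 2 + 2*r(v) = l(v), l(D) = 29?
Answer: 529886482/5000709 ≈ 105.96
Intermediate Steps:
r(v) = 27/2 (r(v) = -1 + (½)*29 = -1 + 29/2 = 27/2)
I(j, A) = A + 297*A*j (I(j, A) = 297*A*j + A = A + 297*A*j)
(I(1507, 582) + 4451681)/((2215520 + r(-996)) + 284821) = (582*(1 + 297*1507) + 4451681)/((2215520 + 27/2) + 284821) = (582*(1 + 447579) + 4451681)/(4431067/2 + 284821) = (582*447580 + 4451681)/(5000709/2) = (260491560 + 4451681)*(2/5000709) = 264943241*(2/5000709) = 529886482/5000709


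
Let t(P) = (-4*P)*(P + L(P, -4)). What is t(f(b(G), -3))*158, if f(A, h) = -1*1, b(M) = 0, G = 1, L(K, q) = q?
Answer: -3160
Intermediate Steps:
f(A, h) = -1
t(P) = -4*P*(-4 + P) (t(P) = (-4*P)*(P - 4) = (-4*P)*(-4 + P) = -4*P*(-4 + P))
t(f(b(G), -3))*158 = (4*(-1)*(4 - 1*(-1)))*158 = (4*(-1)*(4 + 1))*158 = (4*(-1)*5)*158 = -20*158 = -3160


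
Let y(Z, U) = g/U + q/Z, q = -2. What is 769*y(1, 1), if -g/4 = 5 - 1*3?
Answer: -7690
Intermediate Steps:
g = -8 (g = -4*(5 - 1*3) = -4*(5 - 3) = -4*2 = -8)
y(Z, U) = -8/U - 2/Z
769*y(1, 1) = 769*(-8/1 - 2/1) = 769*(-8*1 - 2*1) = 769*(-8 - 2) = 769*(-10) = -7690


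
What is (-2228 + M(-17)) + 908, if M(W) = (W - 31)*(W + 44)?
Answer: -2616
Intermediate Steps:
M(W) = (-31 + W)*(44 + W)
(-2228 + M(-17)) + 908 = (-2228 + (-1364 + (-17)**2 + 13*(-17))) + 908 = (-2228 + (-1364 + 289 - 221)) + 908 = (-2228 - 1296) + 908 = -3524 + 908 = -2616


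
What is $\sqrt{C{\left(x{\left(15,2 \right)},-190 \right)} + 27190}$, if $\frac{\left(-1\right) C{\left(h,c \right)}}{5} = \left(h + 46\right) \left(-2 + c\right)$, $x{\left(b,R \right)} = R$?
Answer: $\sqrt{73270} \approx 270.68$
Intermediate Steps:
$C{\left(h,c \right)} = - 5 \left(-2 + c\right) \left(46 + h\right)$ ($C{\left(h,c \right)} = - 5 \left(h + 46\right) \left(-2 + c\right) = - 5 \left(46 + h\right) \left(-2 + c\right) = - 5 \left(-2 + c\right) \left(46 + h\right)$)
$\sqrt{C{\left(x{\left(15,2 \right)},-190 \right)} + 27190} = \sqrt{\left(460 - -43700 + 10 \cdot 2 - \left(-950\right) 2\right) + 27190} = \sqrt{\left(460 + 43700 + 20 + 1900\right) + 27190} = \sqrt{46080 + 27190} = \sqrt{73270}$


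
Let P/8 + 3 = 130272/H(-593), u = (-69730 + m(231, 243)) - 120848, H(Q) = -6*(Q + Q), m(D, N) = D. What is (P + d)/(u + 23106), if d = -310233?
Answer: 183895553/99173913 ≈ 1.8543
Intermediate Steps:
H(Q) = -12*Q
u = -190347 (u = (-69730 + 231) - 120848 = -69499 - 120848 = -190347)
P = 72616/593 (P = -24 + 8*(130272/((-12*(-593)))) = -24 + 8*(130272/7116) = -24 + 8*(130272*(1/7116)) = -24 + 8*(10856/593) = -24 + 86848/593 = 72616/593 ≈ 122.46)
(P + d)/(u + 23106) = (72616/593 - 310233)/(-190347 + 23106) = -183895553/593/(-167241) = -183895553/593*(-1/167241) = 183895553/99173913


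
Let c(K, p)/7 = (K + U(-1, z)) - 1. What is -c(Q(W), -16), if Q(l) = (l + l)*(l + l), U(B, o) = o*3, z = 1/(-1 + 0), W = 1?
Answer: 0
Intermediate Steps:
z = -1 (z = 1/(-1) = -1)
U(B, o) = 3*o
Q(l) = 4*l² (Q(l) = (2*l)*(2*l) = 4*l²)
c(K, p) = -28 + 7*K (c(K, p) = 7*((K + 3*(-1)) - 1) = 7*((K - 3) - 1) = 7*((-3 + K) - 1) = 7*(-4 + K) = -28 + 7*K)
-c(Q(W), -16) = -(-28 + 7*(4*1²)) = -(-28 + 7*(4*1)) = -(-28 + 7*4) = -(-28 + 28) = -1*0 = 0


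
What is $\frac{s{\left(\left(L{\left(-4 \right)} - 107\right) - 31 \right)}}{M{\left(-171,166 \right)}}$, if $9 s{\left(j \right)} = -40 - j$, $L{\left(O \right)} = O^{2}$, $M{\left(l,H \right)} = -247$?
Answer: $- \frac{82}{2223} \approx -0.036887$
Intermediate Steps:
$s{\left(j \right)} = - \frac{40}{9} - \frac{j}{9}$ ($s{\left(j \right)} = \frac{-40 - j}{9} = - \frac{40}{9} - \frac{j}{9}$)
$\frac{s{\left(\left(L{\left(-4 \right)} - 107\right) - 31 \right)}}{M{\left(-171,166 \right)}} = \frac{- \frac{40}{9} - \frac{\left(\left(-4\right)^{2} - 107\right) - 31}{9}}{-247} = \left(- \frac{40}{9} - \frac{\left(16 - 107\right) - 31}{9}\right) \left(- \frac{1}{247}\right) = \left(- \frac{40}{9} - \frac{-91 - 31}{9}\right) \left(- \frac{1}{247}\right) = \left(- \frac{40}{9} - - \frac{122}{9}\right) \left(- \frac{1}{247}\right) = \left(- \frac{40}{9} + \frac{122}{9}\right) \left(- \frac{1}{247}\right) = \frac{82}{9} \left(- \frac{1}{247}\right) = - \frac{82}{2223}$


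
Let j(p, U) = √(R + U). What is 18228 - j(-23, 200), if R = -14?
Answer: 18228 - √186 ≈ 18214.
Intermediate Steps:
j(p, U) = √(-14 + U)
18228 - j(-23, 200) = 18228 - √(-14 + 200) = 18228 - √186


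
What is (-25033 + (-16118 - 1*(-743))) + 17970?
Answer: -22438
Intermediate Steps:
(-25033 + (-16118 - 1*(-743))) + 17970 = (-25033 + (-16118 + 743)) + 17970 = (-25033 - 15375) + 17970 = -40408 + 17970 = -22438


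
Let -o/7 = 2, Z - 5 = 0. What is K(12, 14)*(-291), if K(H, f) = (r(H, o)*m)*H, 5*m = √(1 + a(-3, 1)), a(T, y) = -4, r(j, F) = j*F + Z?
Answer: 569196*I*√3/5 ≈ 1.9718e+5*I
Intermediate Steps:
Z = 5 (Z = 5 + 0 = 5)
o = -14 (o = -7*2 = -14)
r(j, F) = 5 + F*j (r(j, F) = j*F + 5 = F*j + 5 = 5 + F*j)
m = I*√3/5 (m = √(1 - 4)/5 = √(-3)/5 = (I*√3)/5 = I*√3/5 ≈ 0.34641*I)
K(H, f) = I*H*√3*(5 - 14*H)/5 (K(H, f) = ((5 - 14*H)*(I*√3/5))*H = (I*√3*(5 - 14*H)/5)*H = I*H*√3*(5 - 14*H)/5)
K(12, 14)*(-291) = ((⅕)*I*12*√3*(5 - 14*12))*(-291) = ((⅕)*I*12*√3*(5 - 168))*(-291) = ((⅕)*I*12*√3*(-163))*(-291) = -1956*I*√3/5*(-291) = 569196*I*√3/5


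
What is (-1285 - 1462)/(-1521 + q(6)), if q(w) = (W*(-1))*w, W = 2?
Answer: 2747/1533 ≈ 1.7919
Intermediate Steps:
q(w) = -2*w (q(w) = (2*(-1))*w = -2*w)
(-1285 - 1462)/(-1521 + q(6)) = (-1285 - 1462)/(-1521 - 2*6) = -2747/(-1521 - 12) = -2747/(-1533) = -1/1533*(-2747) = 2747/1533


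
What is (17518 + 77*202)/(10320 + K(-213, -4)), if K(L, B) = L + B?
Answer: 33072/10103 ≈ 3.2735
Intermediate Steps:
K(L, B) = B + L
(17518 + 77*202)/(10320 + K(-213, -4)) = (17518 + 77*202)/(10320 + (-4 - 213)) = (17518 + 15554)/(10320 - 217) = 33072/10103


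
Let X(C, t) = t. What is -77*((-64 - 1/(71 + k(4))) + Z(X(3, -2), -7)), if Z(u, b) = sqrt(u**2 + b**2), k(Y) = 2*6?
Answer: 409101/83 - 77*sqrt(53) ≈ 4368.4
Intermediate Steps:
k(Y) = 12
Z(u, b) = sqrt(b**2 + u**2)
-77*((-64 - 1/(71 + k(4))) + Z(X(3, -2), -7)) = -77*((-64 - 1/(71 + 12)) + sqrt((-7)**2 + (-2)**2)) = -77*((-64 - 1/83) + sqrt(49 + 4)) = -77*((-64 - 1*1/83) + sqrt(53)) = -77*((-64 - 1/83) + sqrt(53)) = -77*(-5313/83 + sqrt(53)) = 409101/83 - 77*sqrt(53)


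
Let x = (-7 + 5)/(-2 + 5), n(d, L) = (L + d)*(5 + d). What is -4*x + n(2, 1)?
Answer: 71/3 ≈ 23.667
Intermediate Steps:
n(d, L) = (5 + d)*(L + d)
x = -2/3 ≈ -0.66667
-4*x + n(2, 1) = -4*(-2/3) + (2**2 + 5*1 + 5*2 + 1*2) = 8/3 + (4 + 5 + 10 + 2) = 8/3 + 21 = 71/3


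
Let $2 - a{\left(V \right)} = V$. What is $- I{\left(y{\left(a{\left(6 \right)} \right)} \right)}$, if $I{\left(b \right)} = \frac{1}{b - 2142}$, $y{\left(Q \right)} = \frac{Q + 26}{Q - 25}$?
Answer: $\frac{29}{62140} \approx 0.00046669$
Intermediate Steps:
$a{\left(V \right)} = 2 - V$
$y{\left(Q \right)} = \frac{26 + Q}{-25 + Q}$
$I{\left(b \right)} = \frac{1}{-2142 + b}$
$- I{\left(y{\left(a{\left(6 \right)} \right)} \right)} = - \frac{1}{-2142 + \frac{26 + \left(2 - 6\right)}{-25 + \left(2 - 6\right)}} = - \frac{1}{-2142 + \frac{26 - 4}{-25 - 4}} = - \frac{1}{-2142 + \frac{1}{-29} \cdot 22} = - \frac{1}{-2142 - \frac{22}{29}} = - \frac{1}{- \frac{62140}{29}} = \left(-1\right) \left(- \frac{29}{62140}\right) = \frac{29}{62140}$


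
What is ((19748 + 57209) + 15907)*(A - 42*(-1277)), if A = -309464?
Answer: -23757397120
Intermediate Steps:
((19748 + 57209) + 15907)*(A - 42*(-1277)) = ((19748 + 57209) + 15907)*(-309464 - 42*(-1277)) = (76957 + 15907)*(-309464 + 53634) = 92864*(-255830) = -23757397120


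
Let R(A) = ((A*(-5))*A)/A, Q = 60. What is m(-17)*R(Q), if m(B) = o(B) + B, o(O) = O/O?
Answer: 4800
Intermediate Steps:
o(O) = 1
m(B) = 1 + B
R(A) = -5*A (R(A) = ((-5*A)*A)/A = (-5*A²)/A = -5*A)
m(-17)*R(Q) = (1 - 17)*(-5*60) = -16*(-300) = 4800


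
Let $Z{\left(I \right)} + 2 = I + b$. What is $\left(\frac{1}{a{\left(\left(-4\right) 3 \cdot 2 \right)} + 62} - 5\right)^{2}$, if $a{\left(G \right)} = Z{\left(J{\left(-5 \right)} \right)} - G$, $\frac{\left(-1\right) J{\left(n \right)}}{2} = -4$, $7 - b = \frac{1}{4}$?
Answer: $\frac{3884841}{156025} \approx 24.899$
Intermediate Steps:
$b = \frac{27}{4}$ ($b = 7 - \frac{1}{4} = \frac{27}{4} \approx 6.75$)
$J{\left(n \right)} = 8$ ($J{\left(n \right)} = \left(-2\right) \left(-4\right) = 8$)
$Z{\left(I \right)} = \frac{19}{4} + I$ ($Z{\left(I \right)} = -2 + \left(I + \frac{27}{4}\right) = -2 + \left(\frac{27}{4} + I\right) = \frac{19}{4} + I$)
$a{\left(G \right)} = \frac{51}{4} - G$ ($a{\left(G \right)} = \left(\frac{19}{4} + 8\right) - G = \frac{51}{4} - G$)
$\left(\frac{1}{a{\left(\left(-4\right) 3 \cdot 2 \right)} + 62} - 5\right)^{2} = \left(\frac{1}{\left(\frac{51}{4} - \left(-4\right) 3 \cdot 2\right) + 62} - 5\right)^{2} = \left(\frac{1}{\left(\frac{51}{4} - \left(-12\right) 2\right) + 62} - 5\right)^{2} = \left(\frac{1}{\left(\frac{51}{4} - -24\right) + 62} - 5\right)^{2} = \left(\frac{1}{\left(\frac{51}{4} + 24\right) + 62} - 5\right)^{2} = \left(\frac{1}{\frac{147}{4} + 62} - 5\right)^{2} = \left(\frac{1}{\frac{395}{4}} - 5\right)^{2} = \left(\frac{4}{395} - 5\right)^{2} = \left(- \frac{1971}{395}\right)^{2} = \frac{3884841}{156025}$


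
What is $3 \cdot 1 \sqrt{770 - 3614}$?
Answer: $18 i \sqrt{79} \approx 159.99 i$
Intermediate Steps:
$3 \cdot 1 \sqrt{770 - 3614} = 3 \sqrt{-2844} = 3 \cdot 6 i \sqrt{79} = 18 i \sqrt{79}$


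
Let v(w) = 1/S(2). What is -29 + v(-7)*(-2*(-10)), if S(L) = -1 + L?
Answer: -9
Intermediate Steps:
v(w) = 1 (v(w) = 1/(-1 + 2) = 1/1 = 1)
-29 + v(-7)*(-2*(-10)) = -29 + 1*(-2*(-10)) = -29 + 1*20 = -29 + 20 = -9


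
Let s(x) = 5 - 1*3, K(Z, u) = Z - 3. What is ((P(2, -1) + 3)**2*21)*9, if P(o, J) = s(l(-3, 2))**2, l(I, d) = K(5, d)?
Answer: 9261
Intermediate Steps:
K(Z, u) = -3 + Z
l(I, d) = 2 (l(I, d) = -3 + 5 = 2)
s(x) = 2 (s(x) = 5 - 3 = 2)
P(o, J) = 4 (P(o, J) = 2**2 = 4)
((P(2, -1) + 3)**2*21)*9 = ((4 + 3)**2*21)*9 = (7**2*21)*9 = (49*21)*9 = 1029*9 = 9261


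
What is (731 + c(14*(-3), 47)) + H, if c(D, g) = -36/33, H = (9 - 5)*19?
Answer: 8865/11 ≈ 805.91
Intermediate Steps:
H = 76 (H = 4*19 = 76)
c(D, g) = -12/11 (c(D, g) = -36*1/33 = -12/11)
(731 + c(14*(-3), 47)) + H = (731 - 12/11) + 76 = 8029/11 + 76 = 8865/11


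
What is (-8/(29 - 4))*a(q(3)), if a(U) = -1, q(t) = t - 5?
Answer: 8/25 ≈ 0.32000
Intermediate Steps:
q(t) = -5 + t
(-8/(29 - 4))*a(q(3)) = (-8/(29 - 4))*(-1) = (-8/25)*(-1) = ((1/25)*(-8))*(-1) = -8/25*(-1) = 8/25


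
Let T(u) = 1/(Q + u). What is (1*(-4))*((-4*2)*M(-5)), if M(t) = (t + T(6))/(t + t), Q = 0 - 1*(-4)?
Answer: 392/25 ≈ 15.680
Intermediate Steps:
Q = 4 (Q = 0 + 4 = 4)
T(u) = 1/(4 + u)
M(t) = (1/10 + t)/(2*t) (M(t) = (t + 1/(4 + 6))/(t + t) = (t + 1/10)/((2*t)) = (t + 1/10)*(1/(2*t)) = (1/10 + t)*(1/(2*t)) = (1/10 + t)/(2*t))
(1*(-4))*((-4*2)*M(-5)) = (1*(-4))*((-4*2)*((1/20)*(1 + 10*(-5))/(-5))) = -(-32)*(1/20)*(-1/5)*(1 - 50) = -(-32)*(1/20)*(-1/5)*(-49) = -(-32)*49/100 = -4*(-98/25) = 392/25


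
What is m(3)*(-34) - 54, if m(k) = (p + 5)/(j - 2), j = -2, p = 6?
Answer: 79/2 ≈ 39.500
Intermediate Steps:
m(k) = -11/4 (m(k) = (6 + 5)/(-2 - 2) = 11/(-4) = 11*(-¼) = -11/4)
m(3)*(-34) - 54 = -11/4*(-34) - 54 = 187/2 - 54 = 79/2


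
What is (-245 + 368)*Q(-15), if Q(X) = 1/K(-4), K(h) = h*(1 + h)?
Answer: 41/4 ≈ 10.250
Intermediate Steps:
Q(X) = 1/12 (Q(X) = 1/(-4*(1 - 4)) = 1/(-4*(-3)) = 1/12)
(-245 + 368)*Q(-15) = (-245 + 368)*(1/12) = 123*(1/12) = 41/4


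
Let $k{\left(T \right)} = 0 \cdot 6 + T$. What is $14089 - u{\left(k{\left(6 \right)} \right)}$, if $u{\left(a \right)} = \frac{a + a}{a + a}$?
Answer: $14088$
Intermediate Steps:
$k{\left(T \right)} = T$ ($k{\left(T \right)} = 0 + T = T$)
$u{\left(a \right)} = 1$ ($u{\left(a \right)} = \frac{2 a}{2 a} = 2 a \frac{1}{2 a} = 1$)
$14089 - u{\left(k{\left(6 \right)} \right)} = 14089 - 1 = 14088$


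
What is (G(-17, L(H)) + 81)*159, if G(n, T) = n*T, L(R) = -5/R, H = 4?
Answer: 65031/4 ≈ 16258.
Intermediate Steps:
G(n, T) = T*n
(G(-17, L(H)) + 81)*159 = (-5/4*(-17) + 81)*159 = (85/4 + 81)*159 = (409/4)*159 = 65031/4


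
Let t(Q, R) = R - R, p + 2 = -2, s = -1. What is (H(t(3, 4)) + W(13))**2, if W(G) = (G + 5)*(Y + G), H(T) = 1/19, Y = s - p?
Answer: 29953729/361 ≈ 82974.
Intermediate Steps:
p = -4 (p = -2 - 2 = -4)
Y = 3 (Y = -1 - 1*(-4) = -1 + 4 = 3)
t(Q, R) = 0
H(T) = 1/19
W(G) = (3 + G)*(5 + G) (W(G) = (G + 5)*(3 + G) = (5 + G)*(3 + G) = (3 + G)*(5 + G))
(H(t(3, 4)) + W(13))**2 = (1/19 + (15 + 13**2 + 8*13))**2 = (1/19 + (15 + 169 + 104))**2 = (1/19 + 288)**2 = (5473/19)**2 = 29953729/361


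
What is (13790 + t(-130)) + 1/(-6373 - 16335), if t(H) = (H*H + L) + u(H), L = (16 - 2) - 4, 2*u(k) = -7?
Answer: 697056121/22708 ≈ 30697.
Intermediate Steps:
u(k) = -7/2 (u(k) = (½)*(-7) = -7/2)
L = 10 (L = 14 - 4 = 10)
t(H) = 13/2 + H² (t(H) = (H*H + 10) - 7/2 = (H² + 10) - 7/2 = (10 + H²) - 7/2 = 13/2 + H²)
(13790 + t(-130)) + 1/(-6373 - 16335) = (13790 + (13/2 + (-130)²)) + 1/(-6373 - 16335) = (13790 + (13/2 + 16900)) + 1/(-22708) = (13790 + 33813/2) - 1/22708 = 61393/2 - 1/22708 = 697056121/22708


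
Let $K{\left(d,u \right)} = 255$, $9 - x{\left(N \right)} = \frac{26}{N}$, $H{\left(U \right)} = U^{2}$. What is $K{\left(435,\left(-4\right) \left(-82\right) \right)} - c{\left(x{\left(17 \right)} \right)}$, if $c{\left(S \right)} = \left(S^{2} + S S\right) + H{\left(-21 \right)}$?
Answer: $- \frac{86012}{289} \approx -297.62$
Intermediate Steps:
$x{\left(N \right)} = 9 - \frac{26}{N}$
$c{\left(S \right)} = 441 + 2 S^{2}$ ($c{\left(S \right)} = \left(S^{2} + S S\right) + \left(-21\right)^{2} = \left(S^{2} + S^{2}\right) + 441 = 2 S^{2} + 441 = 441 + 2 S^{2}$)
$K{\left(435,\left(-4\right) \left(-82\right) \right)} - c{\left(x{\left(17 \right)} \right)} = 255 - \left(441 + 2 \left(9 - \frac{26}{17}\right)^{2}\right) = 255 - \left(441 + 2 \left(\frac{127}{17}\right)^{2}\right) = 255 - \left(441 + 2 \cdot \frac{16129}{289}\right) = 255 - \left(441 + \frac{32258}{289}\right) = 255 - \frac{159707}{289} = - \frac{86012}{289}$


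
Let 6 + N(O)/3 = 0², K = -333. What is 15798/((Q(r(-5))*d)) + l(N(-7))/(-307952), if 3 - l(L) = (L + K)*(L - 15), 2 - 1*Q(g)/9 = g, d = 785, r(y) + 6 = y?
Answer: 494049233/2356987620 ≈ 0.20961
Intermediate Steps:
r(y) = -6 + y
N(O) = -18 (N(O) = -18 + 3*0² = -18 + 3*0 = -18 + 0 = -18)
Q(g) = 18 - 9*g
l(L) = 3 - (-333 + L)*(-15 + L) (l(L) = 3 - (L - 333)*(L - 15) = 3 - (-333 + L)*(-15 + L))
15798/((Q(r(-5))*d)) + l(N(-7))/(-307952) = 15798/(((18 - 9*(-6 - 5))*785)) + (-4992 - 1*(-18)² + 348*(-18))/(-307952) = 15798/(((18 - 9*(-11))*785)) + (-4992 - 1*324 - 6264)*(-1/307952) = 15798/(((18 + 99)*785)) + (-4992 - 324 - 6264)*(-1/307952) = 15798/((117*785)) - 11580*(-1/307952) = 15798/91845 + 2895/76988 = 15798*(1/91845) + 2895/76988 = 5266/30615 + 2895/76988 = 494049233/2356987620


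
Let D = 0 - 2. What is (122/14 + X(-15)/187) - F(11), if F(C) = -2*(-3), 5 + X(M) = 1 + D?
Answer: 3511/1309 ≈ 2.6822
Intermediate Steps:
D = -2
X(M) = -6 (X(M) = -5 + (1 - 2) = -5 - 1 = -6)
F(C) = 6
(122/14 + X(-15)/187) - F(11) = (122/14 - 6/187) - 1*6 = (122*(1/14) - 6*1/187) - 6 = (61/7 - 6/187) - 6 = 11365/1309 - 6 = 3511/1309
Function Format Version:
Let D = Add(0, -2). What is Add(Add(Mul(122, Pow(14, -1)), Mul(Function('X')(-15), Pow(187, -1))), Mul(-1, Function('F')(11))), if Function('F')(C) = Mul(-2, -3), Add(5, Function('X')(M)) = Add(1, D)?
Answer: Rational(3511, 1309) ≈ 2.6822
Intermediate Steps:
D = -2
Function('X')(M) = -6 (Function('X')(M) = Add(-5, Add(1, -2)) = Add(-5, -1) = -6)
Function('F')(C) = 6
Add(Add(Mul(122, Pow(14, -1)), Mul(Function('X')(-15), Pow(187, -1))), Mul(-1, Function('F')(11))) = Add(Add(Mul(122, Pow(14, -1)), Mul(-6, Pow(187, -1))), Mul(-1, 6)) = Add(Add(Mul(122, Rational(1, 14)), Mul(-6, Rational(1, 187))), -6) = Add(Add(Rational(61, 7), Rational(-6, 187)), -6) = Add(Rational(11365, 1309), -6) = Rational(3511, 1309)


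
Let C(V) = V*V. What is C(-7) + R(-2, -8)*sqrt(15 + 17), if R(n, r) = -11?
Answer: 49 - 44*sqrt(2) ≈ -13.225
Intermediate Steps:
C(V) = V**2
C(-7) + R(-2, -8)*sqrt(15 + 17) = (-7)**2 - 11*sqrt(15 + 17) = 49 - 44*sqrt(2)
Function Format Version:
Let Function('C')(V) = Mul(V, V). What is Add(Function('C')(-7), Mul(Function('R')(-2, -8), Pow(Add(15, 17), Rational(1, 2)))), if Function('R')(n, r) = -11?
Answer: Add(49, Mul(-44, Pow(2, Rational(1, 2)))) ≈ -13.225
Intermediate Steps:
Function('C')(V) = Pow(V, 2)
Add(Function('C')(-7), Mul(Function('R')(-2, -8), Pow(Add(15, 17), Rational(1, 2)))) = Add(Pow(-7, 2), Mul(-11, Pow(Add(15, 17), Rational(1, 2)))) = Add(49, Mul(-11, Pow(32, Rational(1, 2)))) = Add(49, Mul(-11, Mul(4, Pow(2, Rational(1, 2))))) = Add(49, Mul(-44, Pow(2, Rational(1, 2))))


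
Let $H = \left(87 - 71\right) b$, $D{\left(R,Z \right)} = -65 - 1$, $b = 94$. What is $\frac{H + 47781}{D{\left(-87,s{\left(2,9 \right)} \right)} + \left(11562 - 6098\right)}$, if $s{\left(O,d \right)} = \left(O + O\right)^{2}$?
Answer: $\frac{49285}{5398} \approx 9.1302$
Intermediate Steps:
$s{\left(O,d \right)} = 4 O^{2}$ ($s{\left(O,d \right)} = \left(2 O\right)^{2} = 4 O^{2}$)
$D{\left(R,Z \right)} = -66$
$H = 1504$ ($H = \left(87 - 71\right) 94 = 16 \cdot 94 = 1504$)
$\frac{H + 47781}{D{\left(-87,s{\left(2,9 \right)} \right)} + \left(11562 - 6098\right)} = \frac{1504 + 47781}{-66 + \left(11562 - 6098\right)} = \frac{49285}{-66 + \left(11562 - 6098\right)} = \frac{49285}{-66 + 5464} = \frac{49285}{5398}$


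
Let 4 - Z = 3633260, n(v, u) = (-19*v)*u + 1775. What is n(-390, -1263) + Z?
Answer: -12990311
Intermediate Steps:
n(v, u) = 1775 - 19*u*v (n(v, u) = -19*u*v + 1775 = 1775 - 19*u*v)
Z = -3633256 (Z = 4 - 1*3633260 = 4 - 3633260 = -3633256)
n(-390, -1263) + Z = (1775 - 19*(-1263)*(-390)) - 3633256 = (1775 - 9358830) - 3633256 = -9357055 - 3633256 = -12990311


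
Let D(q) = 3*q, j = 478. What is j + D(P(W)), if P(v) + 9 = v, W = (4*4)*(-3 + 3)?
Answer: 451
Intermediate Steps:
W = 0 (W = 16*0 = 0)
P(v) = -9 + v
j + D(P(W)) = 478 + 3*(-9 + 0) = 478 + 3*(-9) = 478 - 27 = 451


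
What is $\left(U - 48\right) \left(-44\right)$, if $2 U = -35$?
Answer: $2882$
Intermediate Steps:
$U = - \frac{35}{2}$ ($U = \frac{1}{2} \left(-35\right) = - \frac{35}{2} \approx -17.5$)
$\left(U - 48\right) \left(-44\right) = \left(- \frac{35}{2} - 48\right) \left(-44\right) = \left(- \frac{131}{2}\right) \left(-44\right) = 2882$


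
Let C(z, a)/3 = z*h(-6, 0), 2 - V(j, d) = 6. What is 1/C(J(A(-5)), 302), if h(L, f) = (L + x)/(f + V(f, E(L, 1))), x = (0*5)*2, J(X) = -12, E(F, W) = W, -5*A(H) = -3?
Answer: -1/54 ≈ -0.018519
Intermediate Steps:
A(H) = ⅗ (A(H) = -⅕*(-3) = ⅗)
V(j, d) = -4 (V(j, d) = 2 - 1*6 = 2 - 6 = -4)
x = 0 (x = 0*2 = 0)
h(L, f) = L/(-4 + f) (h(L, f) = (L + 0)/(f - 4) = L/(-4 + f))
C(z, a) = 9*z/2 (C(z, a) = 3*(z*(-6/(-4 + 0))) = 3*(z*(-6/(-4))) = 3*(z*(-6*(-¼))) = 3*(z*(3/2)) = 3*(3*z/2) = 9*z/2)
1/C(J(A(-5)), 302) = 1/((9/2)*(-12)) = 1/(-54) = -1/54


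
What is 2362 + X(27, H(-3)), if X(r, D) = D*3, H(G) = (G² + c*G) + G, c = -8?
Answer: 2452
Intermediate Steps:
H(G) = G² - 7*G (H(G) = (G² - 8*G) + G = G² - 7*G)
X(r, D) = 3*D
2362 + X(27, H(-3)) = 2362 + 3*(-3*(-7 - 3)) = 2362 + 3*(-3*(-10)) = 2362 + 3*30 = 2362 + 90 = 2452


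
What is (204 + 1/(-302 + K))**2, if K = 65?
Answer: 2337432409/56169 ≈ 41614.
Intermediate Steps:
(204 + 1/(-302 + K))**2 = (204 + 1/(-302 + 65))**2 = (204 + 1/(-237))**2 = (204 - 1/237)**2 = (48347/237)**2 = 2337432409/56169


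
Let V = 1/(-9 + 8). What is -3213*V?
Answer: 3213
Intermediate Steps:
V = -1 (V = 1/(-1) = -1)
-3213*V = -3213*(-1) = 3213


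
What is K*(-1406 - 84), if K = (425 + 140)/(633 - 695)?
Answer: 420925/31 ≈ 13578.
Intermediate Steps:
K = -565/62 (K = 565/(-62) = 565*(-1/62) = -565/62 ≈ -9.1129)
K*(-1406 - 84) = -565*(-1406 - 84)/62 = -565/62*(-1490) = 420925/31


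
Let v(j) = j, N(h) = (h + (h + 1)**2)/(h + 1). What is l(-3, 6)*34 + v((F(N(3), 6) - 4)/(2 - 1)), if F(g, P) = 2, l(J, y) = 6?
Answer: 202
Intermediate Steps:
N(h) = (h + (1 + h)**2)/(1 + h)
l(-3, 6)*34 + v((F(N(3), 6) - 4)/(2 - 1)) = 6*34 + (2 - 4)/(2 - 1) = 204 - 2/1 = 204 - 2*1 = 204 - 2 = 202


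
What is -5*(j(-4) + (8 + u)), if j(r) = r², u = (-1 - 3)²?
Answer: -200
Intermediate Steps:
u = 16 (u = (-4)² = 16)
-5*(j(-4) + (8 + u)) = -5*((-4)² + (8 + 16)) = -5*(16 + 24) = -5*40 = -200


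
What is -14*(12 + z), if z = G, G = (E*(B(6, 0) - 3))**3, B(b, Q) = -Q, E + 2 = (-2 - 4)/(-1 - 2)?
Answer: -168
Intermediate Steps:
E = 0 (E = -2 + (-2 - 4)/(-1 - 2) = -2 - 6/(-3) = -2 - 6*(-1/3) = -2 + 2 = 0)
G = 0 (G = (0*(-1*0 - 3))**3 = (0*(0 - 3))**3 = (0*(-3))**3 = 0**3 = 0)
z = 0
-14*(12 + z) = -14*(12 + 0) = -14*12 = -168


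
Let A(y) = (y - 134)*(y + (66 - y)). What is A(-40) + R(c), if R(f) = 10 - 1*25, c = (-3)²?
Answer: -11499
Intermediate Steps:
c = 9
A(y) = -8844 + 66*y (A(y) = (-134 + y)*66 = -8844 + 66*y)
R(f) = -15 (R(f) = 10 - 25 = -15)
A(-40) + R(c) = (-8844 + 66*(-40)) - 15 = (-8844 - 2640) - 15 = -11484 - 15 = -11499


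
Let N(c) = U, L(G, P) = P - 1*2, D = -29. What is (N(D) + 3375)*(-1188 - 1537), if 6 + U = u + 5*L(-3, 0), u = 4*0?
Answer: -9153275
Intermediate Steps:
L(G, P) = -2 + P (L(G, P) = P - 2 = -2 + P)
u = 0
U = -16 (U = -6 + (0 + 5*(-2 + 0)) = -6 + (0 + 5*(-2)) = -6 + (0 - 10) = -6 - 10 = -16)
N(c) = -16
(N(D) + 3375)*(-1188 - 1537) = (-16 + 3375)*(-1188 - 1537) = 3359*(-2725) = -9153275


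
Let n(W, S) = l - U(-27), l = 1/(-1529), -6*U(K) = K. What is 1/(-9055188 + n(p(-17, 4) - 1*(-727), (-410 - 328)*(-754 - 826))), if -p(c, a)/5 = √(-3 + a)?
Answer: -3058/27690778667 ≈ -1.1043e-7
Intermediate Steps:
U(K) = -K/6
l = -1/1529 ≈ -0.00065402
p(c, a) = -5*√(-3 + a)
n(W, S) = -13763/3058 (n(W, S) = -1/1529 - (-1)*(-27)/6 = -1/1529 - 1*9/2 = -1/1529 - 9/2 = -13763/3058)
1/(-9055188 + n(p(-17, 4) - 1*(-727), (-410 - 328)*(-754 - 826))) = 1/(-9055188 - 13763/3058) = 1/(-27690778667/3058) = -3058/27690778667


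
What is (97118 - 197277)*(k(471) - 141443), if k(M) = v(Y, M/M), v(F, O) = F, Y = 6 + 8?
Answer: 14165387211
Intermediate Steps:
Y = 14
k(M) = 14
(97118 - 197277)*(k(471) - 141443) = (97118 - 197277)*(14 - 141443) = -100159*(-141429) = 14165387211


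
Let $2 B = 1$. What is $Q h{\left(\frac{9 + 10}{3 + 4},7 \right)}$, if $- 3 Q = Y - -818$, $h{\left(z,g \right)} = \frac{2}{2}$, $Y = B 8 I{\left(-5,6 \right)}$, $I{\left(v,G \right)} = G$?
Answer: $- \frac{842}{3} \approx -280.67$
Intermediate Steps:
$B = \frac{1}{2}$ ($B = \frac{1}{2} \cdot 1 = \frac{1}{2} \approx 0.5$)
$Y = 24$ ($Y = \frac{1}{2} \cdot 8 \cdot 6 = 4 \cdot 6 = 24$)
$h{\left(z,g \right)} = 1$ ($h{\left(z,g \right)} = 2 \cdot \frac{1}{2} = 1$)
$Q = - \frac{842}{3}$ ($Q = - \frac{24 - -818}{3} = - \frac{24 + 818}{3} = \left(- \frac{1}{3}\right) 842 = - \frac{842}{3} \approx -280.67$)
$Q h{\left(\frac{9 + 10}{3 + 4},7 \right)} = \left(- \frac{842}{3}\right) 1 = - \frac{842}{3}$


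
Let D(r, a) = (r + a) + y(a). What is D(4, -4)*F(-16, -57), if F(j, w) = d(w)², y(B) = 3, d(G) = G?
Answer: 9747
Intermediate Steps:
F(j, w) = w²
D(r, a) = 3 + a + r (D(r, a) = (r + a) + 3 = (a + r) + 3 = 3 + a + r)
D(4, -4)*F(-16, -57) = (3 - 4 + 4)*(-57)² = 3*3249 = 9747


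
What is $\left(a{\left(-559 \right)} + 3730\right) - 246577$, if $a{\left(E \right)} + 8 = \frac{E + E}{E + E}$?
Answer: $-242854$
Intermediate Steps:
$a{\left(E \right)} = -7$ ($a{\left(E \right)} = -8 + \frac{E + E}{E + E} = -8 + \frac{2 E}{2 E} = -8 + 2 E \frac{1}{2 E} = -8 + 1 = -7$)
$\left(a{\left(-559 \right)} + 3730\right) - 246577 = \left(-7 + 3730\right) - 246577 = 3723 - 246577 = -242854$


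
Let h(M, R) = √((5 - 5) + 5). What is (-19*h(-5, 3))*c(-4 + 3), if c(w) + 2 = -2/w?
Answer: 0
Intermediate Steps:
c(w) = -2 - 2/w
h(M, R) = √5 (h(M, R) = √(0 + 5) = √5)
(-19*h(-5, 3))*c(-4 + 3) = (-19*√5)*(-2 - 2/(-4 + 3)) = (-19*√5)*(-2 - 2/(-1)) = (-19*√5)*(-2 - 2*(-1)) = (-19*√5)*(-2 + 2) = -19*√5*0 = 0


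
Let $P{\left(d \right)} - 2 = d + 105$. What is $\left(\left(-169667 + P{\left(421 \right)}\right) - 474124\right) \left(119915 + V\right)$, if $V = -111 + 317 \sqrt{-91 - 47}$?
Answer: $-77065480452 - 203914371 i \sqrt{138} \approx -7.7065 \cdot 10^{10} - 2.3955 \cdot 10^{9} i$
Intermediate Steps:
$P{\left(d \right)} = 107 + d$ ($P{\left(d \right)} = 2 + \left(d + 105\right) = 2 + \left(105 + d\right) = 107 + d$)
$V = -111 + 317 i \sqrt{138}$ ($V = -111 + 317 \sqrt{-138} = -111 + 317 i \sqrt{138} \approx -111.0 + 3723.9 i$)
$\left(\left(-169667 + P{\left(421 \right)}\right) - 474124\right) \left(119915 + V\right) = \left(\left(-169667 + \left(107 + 421\right)\right) - 474124\right) \left(119915 - \left(111 - 317 i \sqrt{138}\right)\right) = \left(\left(-169667 + 528\right) - 474124\right) \left(119804 + 317 i \sqrt{138}\right) = \left(-169139 - 474124\right) \left(119804 + 317 i \sqrt{138}\right) = - 643263 \left(119804 + 317 i \sqrt{138}\right) = -77065480452 - 203914371 i \sqrt{138}$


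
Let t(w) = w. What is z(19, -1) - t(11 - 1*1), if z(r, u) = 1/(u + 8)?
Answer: -69/7 ≈ -9.8571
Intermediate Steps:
z(r, u) = 1/(8 + u)
z(19, -1) - t(11 - 1*1) = 1/(8 - 1) - (11 - 1*1) = 1/7 - (11 - 1) = 1/7 - 1*10 = 1/7 - 10 = -69/7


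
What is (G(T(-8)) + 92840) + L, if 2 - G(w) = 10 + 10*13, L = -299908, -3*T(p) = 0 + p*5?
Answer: -207206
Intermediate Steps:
T(p) = -5*p/3 (T(p) = -(0 + p*5)/3 = -(0 + 5*p)/3 = -5*p/3)
G(w) = -138 (G(w) = 2 - (10 + 10*13) = 2 - (10 + 130) = 2 - 1*140 = 2 - 140 = -138)
(G(T(-8)) + 92840) + L = (-138 + 92840) - 299908 = 92702 - 299908 = -207206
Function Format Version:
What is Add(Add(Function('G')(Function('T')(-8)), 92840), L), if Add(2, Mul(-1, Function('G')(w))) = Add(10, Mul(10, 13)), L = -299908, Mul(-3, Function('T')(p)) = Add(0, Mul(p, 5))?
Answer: -207206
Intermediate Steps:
Function('T')(p) = Mul(Rational(-5, 3), p) (Function('T')(p) = Mul(Rational(-1, 3), Add(0, Mul(p, 5))) = Mul(Rational(-1, 3), Add(0, Mul(5, p))) = Mul(Rational(-1, 3), Mul(5, p)) = Mul(Rational(-5, 3), p))
Function('G')(w) = -138 (Function('G')(w) = Add(2, Mul(-1, Add(10, Mul(10, 13)))) = Add(2, Mul(-1, Add(10, 130))) = Add(2, Mul(-1, 140)) = Add(2, -140) = -138)
Add(Add(Function('G')(Function('T')(-8)), 92840), L) = Add(Add(-138, 92840), -299908) = Add(92702, -299908) = -207206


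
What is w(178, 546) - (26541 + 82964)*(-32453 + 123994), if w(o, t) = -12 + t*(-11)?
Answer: -10024203223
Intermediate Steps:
w(o, t) = -12 - 11*t
w(178, 546) - (26541 + 82964)*(-32453 + 123994) = (-12 - 11*546) - (26541 + 82964)*(-32453 + 123994) = (-12 - 6006) - 109505*91541 = -6018 - 1*10024197205 = -6018 - 10024197205 = -10024203223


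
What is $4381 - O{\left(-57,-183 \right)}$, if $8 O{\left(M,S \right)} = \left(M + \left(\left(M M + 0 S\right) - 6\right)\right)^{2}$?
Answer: $- \frac{2528887}{2} \approx -1.2644 \cdot 10^{6}$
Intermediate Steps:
$O{\left(M,S \right)} = \frac{\left(-6 + M + M^{2}\right)^{2}}{8}$ ($O{\left(M,S \right)} = \frac{\left(M + \left(\left(M M + 0 S\right) - 6\right)\right)^{2}}{8} = \frac{\left(M + \left(\left(M^{2} + 0\right) - 6\right)\right)^{2}}{8} = \frac{\left(M + \left(M^{2} - 6\right)\right)^{2}}{8} = \frac{\left(M + \left(-6 + M^{2}\right)\right)^{2}}{8} = \frac{\left(-6 + M + M^{2}\right)^{2}}{8}$)
$4381 - O{\left(-57,-183 \right)} = 4381 - \frac{\left(-6 - 57 + \left(-57\right)^{2}\right)^{2}}{8} = 4381 - \frac{\left(-6 - 57 + 3249\right)^{2}}{8} = 4381 - \frac{3186^{2}}{8} = 4381 - \frac{1}{8} \cdot 10150596 = 4381 - \frac{2537649}{2} = - \frac{2528887}{2}$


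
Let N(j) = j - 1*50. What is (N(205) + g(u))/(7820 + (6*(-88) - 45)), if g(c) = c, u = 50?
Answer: 205/7247 ≈ 0.028288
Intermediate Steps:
N(j) = -50 + j (N(j) = j - 50 = -50 + j)
(N(205) + g(u))/(7820 + (6*(-88) - 45)) = ((-50 + 205) + 50)/(7820 + (6*(-88) - 45)) = (155 + 50)/(7820 + (-528 - 45)) = 205/(7820 - 573) = 205/7247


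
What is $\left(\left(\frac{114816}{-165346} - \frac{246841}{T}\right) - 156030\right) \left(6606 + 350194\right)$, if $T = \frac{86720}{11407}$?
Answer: $- \frac{1506844996105492765}{22404383} \approx -6.7257 \cdot 10^{10}$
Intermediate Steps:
$T = \frac{86720}{11407}$ ($T = 86720 \cdot \frac{1}{11407} = \frac{86720}{11407} \approx 7.6023$)
$\left(\left(\frac{114816}{-165346} - \frac{246841}{T}\right) - 156030\right) \left(6606 + 350194\right) = \left(\left(\frac{114816}{-165346} - \frac{246841}{\frac{86720}{11407}}\right) - 156030\right) \left(6606 + 350194\right) = \left(\left(114816 \left(- \frac{1}{165346}\right) - \frac{2815715287}{86720}\right) - 156030\right) 356800 = \left(\left(- \frac{57408}{82673} - \frac{2815715287}{86720}\right) - 156030\right) 356800 = \left(- \frac{232788608343911}{7169402560} - 156030\right) 356800 = \left(- \frac{1351430489780711}{7169402560}\right) 356800 = - \frac{1506844996105492765}{22404383}$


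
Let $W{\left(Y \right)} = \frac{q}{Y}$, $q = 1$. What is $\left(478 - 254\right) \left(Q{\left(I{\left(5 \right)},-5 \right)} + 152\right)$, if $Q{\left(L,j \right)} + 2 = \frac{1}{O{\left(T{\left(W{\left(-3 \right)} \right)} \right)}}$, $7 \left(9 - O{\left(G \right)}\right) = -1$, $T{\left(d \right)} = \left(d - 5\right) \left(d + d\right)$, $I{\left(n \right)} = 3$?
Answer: $\frac{67249}{2} \approx 33625.0$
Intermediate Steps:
$W{\left(Y \right)} = \frac{1}{Y}$ ($W{\left(Y \right)} = 1 \frac{1}{Y} = \frac{1}{Y}$)
$T{\left(d \right)} = 2 d \left(-5 + d\right)$ ($T{\left(d \right)} = \left(-5 + d\right) 2 d = 2 d \left(-5 + d\right)$)
$O{\left(G \right)} = \frac{64}{7}$ ($O{\left(G \right)} = 9 - - \frac{1}{7} = 9 + \frac{1}{7} = \frac{64}{7}$)
$Q{\left(L,j \right)} = - \frac{121}{64}$ ($Q{\left(L,j \right)} = -2 + \frac{1}{\frac{64}{7}} = -2 + \frac{7}{64} = - \frac{121}{64}$)
$\left(478 - 254\right) \left(Q{\left(I{\left(5 \right)},-5 \right)} + 152\right) = \left(478 - 254\right) \left(- \frac{121}{64} + 152\right) = 224 \cdot \frac{9607}{64} = \frac{67249}{2}$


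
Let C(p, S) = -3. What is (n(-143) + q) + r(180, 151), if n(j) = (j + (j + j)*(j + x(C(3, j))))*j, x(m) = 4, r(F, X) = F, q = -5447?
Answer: -5669640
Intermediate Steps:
n(j) = j*(j + 2*j*(4 + j)) (n(j) = (j + (j + j)*(j + 4))*j = (j + (2*j)*(4 + j))*j = (j + 2*j*(4 + j))*j = j*(j + 2*j*(4 + j)))
(n(-143) + q) + r(180, 151) = ((-143)²*(9 + 2*(-143)) - 5447) + 180 = (20449*(9 - 286) - 5447) + 180 = (20449*(-277) - 5447) + 180 = (-5664373 - 5447) + 180 = -5669820 + 180 = -5669640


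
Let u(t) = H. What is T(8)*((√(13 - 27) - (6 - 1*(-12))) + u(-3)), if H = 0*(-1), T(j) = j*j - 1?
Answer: -1134 + 63*I*√14 ≈ -1134.0 + 235.72*I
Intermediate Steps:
T(j) = -1 + j² (T(j) = j² - 1 = -1 + j²)
H = 0
u(t) = 0
T(8)*((√(13 - 27) - (6 - 1*(-12))) + u(-3)) = (-1 + 8²)*((√(13 - 27) - (6 - 1*(-12))) + 0) = (-1 + 64)*((√(-14) - (6 + 12)) + 0) = 63*((I*√14 - 1*18) + 0) = 63*((I*√14 - 18) + 0) = 63*((-18 + I*√14) + 0) = 63*(-18 + I*√14) = -1134 + 63*I*√14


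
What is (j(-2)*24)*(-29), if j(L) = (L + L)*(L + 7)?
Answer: 13920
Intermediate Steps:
j(L) = 2*L*(7 + L) (j(L) = (2*L)*(7 + L) = 2*L*(7 + L))
(j(-2)*24)*(-29) = ((2*(-2)*(7 - 2))*24)*(-29) = ((2*(-2)*5)*24)*(-29) = -20*24*(-29) = -480*(-29) = 13920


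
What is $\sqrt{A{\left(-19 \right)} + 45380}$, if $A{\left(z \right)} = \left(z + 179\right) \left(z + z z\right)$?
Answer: $10 \sqrt{1001} \approx 316.39$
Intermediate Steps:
$A{\left(z \right)} = \left(179 + z\right) \left(z + z^{2}\right)$
$\sqrt{A{\left(-19 \right)} + 45380} = \sqrt{- 19 \left(179 + \left(-19\right)^{2} + 180 \left(-19\right)\right) + 45380} = \sqrt{- 19 \left(179 + 361 - 3420\right) + 45380} = \sqrt{\left(-19\right) \left(-2880\right) + 45380} = \sqrt{54720 + 45380} = \sqrt{100100} = 10 \sqrt{1001}$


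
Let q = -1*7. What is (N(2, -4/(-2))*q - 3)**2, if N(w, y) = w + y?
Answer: 961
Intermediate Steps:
q = -7
(N(2, -4/(-2))*q - 3)**2 = ((2 - 4/(-2))*(-7) - 3)**2 = ((2 - 4*(-1/2))*(-7) - 3)**2 = ((2 + 2)*(-7) - 3)**2 = (4*(-7) - 3)**2 = (-28 - 3)**2 = (-31)**2 = 961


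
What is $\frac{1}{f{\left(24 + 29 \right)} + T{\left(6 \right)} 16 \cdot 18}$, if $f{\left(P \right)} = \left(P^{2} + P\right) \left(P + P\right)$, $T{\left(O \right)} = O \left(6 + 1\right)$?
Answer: $\frac{1}{315468} \approx 3.1699 \cdot 10^{-6}$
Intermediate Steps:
$T{\left(O \right)} = 7 O$ ($T{\left(O \right)} = O 7 = 7 O$)
$f{\left(P \right)} = 2 P \left(P + P^{2}\right)$ ($f{\left(P \right)} = \left(P + P^{2}\right) 2 P = 2 P \left(P + P^{2}\right)$)
$\frac{1}{f{\left(24 + 29 \right)} + T{\left(6 \right)} 16 \cdot 18} = \frac{1}{2 \left(24 + 29\right)^{2} \left(1 + \left(24 + 29\right)\right) + 7 \cdot 6 \cdot 16 \cdot 18} = \frac{1}{2 \cdot 53^{2} \left(1 + 53\right) + 42 \cdot 16 \cdot 18} = \frac{1}{2 \cdot 2809 \cdot 54 + 672 \cdot 18} = \frac{1}{303372 + 12096} = \frac{1}{315468}$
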